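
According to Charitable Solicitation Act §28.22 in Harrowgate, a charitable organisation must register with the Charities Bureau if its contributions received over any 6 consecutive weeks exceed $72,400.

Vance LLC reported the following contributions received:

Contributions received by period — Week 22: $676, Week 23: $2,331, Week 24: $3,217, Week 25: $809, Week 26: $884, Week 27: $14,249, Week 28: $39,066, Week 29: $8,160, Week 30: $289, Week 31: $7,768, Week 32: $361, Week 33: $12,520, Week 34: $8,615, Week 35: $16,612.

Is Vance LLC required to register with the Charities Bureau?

Week 22–Week 27: $676 + $2,331 + $3,217 + $809 + $884 + $14,249 = $22,166 (under)
Week 23–Week 28: $2,331 + $3,217 + $809 + $884 + $14,249 + $39,066 = $60,556 (under)
Week 24–Week 29: $3,217 + $809 + $884 + $14,249 + $39,066 + $8,160 = $66,385 (under)
Week 25–Week 30: $809 + $884 + $14,249 + $39,066 + $8,160 + $289 = $63,457 (under)
Week 26–Week 31: $884 + $14,249 + $39,066 + $8,160 + $289 + $7,768 = $70,416 (under)
Week 27–Week 32: $14,249 + $39,066 + $8,160 + $289 + $7,768 + $361 = $69,893 (under)
Week 28–Week 33: $39,066 + $8,160 + $289 + $7,768 + $361 + $12,520 = $68,164 (under)
Week 29–Week 34: $8,160 + $289 + $7,768 + $361 + $12,520 + $8,615 = $37,713 (under)
Week 30–Week 35: $289 + $7,768 + $361 + $12,520 + $8,615 + $16,612 = $46,165 (under)
No window exceeds $72,400.

No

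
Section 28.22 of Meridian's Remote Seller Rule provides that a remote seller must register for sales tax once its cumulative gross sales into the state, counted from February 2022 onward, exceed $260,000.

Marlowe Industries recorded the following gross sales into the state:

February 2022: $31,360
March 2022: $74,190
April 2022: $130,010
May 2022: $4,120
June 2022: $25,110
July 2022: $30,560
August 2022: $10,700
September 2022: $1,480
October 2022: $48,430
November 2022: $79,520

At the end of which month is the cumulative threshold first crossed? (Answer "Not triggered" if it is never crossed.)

Through February 2022: $31,360
Through March 2022: $105,550
Through April 2022: $235,560
Through May 2022: $239,680
Through June 2022: $264,790 ← exceeds threshold

June 2022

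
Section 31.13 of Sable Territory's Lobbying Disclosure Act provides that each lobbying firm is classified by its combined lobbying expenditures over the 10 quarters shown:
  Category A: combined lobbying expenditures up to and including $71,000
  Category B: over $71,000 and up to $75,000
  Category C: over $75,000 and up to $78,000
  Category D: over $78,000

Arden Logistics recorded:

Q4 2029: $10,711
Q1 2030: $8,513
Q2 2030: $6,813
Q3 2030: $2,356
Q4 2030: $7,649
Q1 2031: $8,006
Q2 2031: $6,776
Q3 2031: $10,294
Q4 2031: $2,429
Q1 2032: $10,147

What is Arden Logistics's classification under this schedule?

Category B

Combined lobbying expenditures: $10,711 + $8,513 + $6,813 + $2,356 + $7,649 + $8,006 + $6,776 + $10,294 + $2,429 + $10,147 = $73,694.
$71,000 < $73,694 ≤ $75,000, so Category B applies.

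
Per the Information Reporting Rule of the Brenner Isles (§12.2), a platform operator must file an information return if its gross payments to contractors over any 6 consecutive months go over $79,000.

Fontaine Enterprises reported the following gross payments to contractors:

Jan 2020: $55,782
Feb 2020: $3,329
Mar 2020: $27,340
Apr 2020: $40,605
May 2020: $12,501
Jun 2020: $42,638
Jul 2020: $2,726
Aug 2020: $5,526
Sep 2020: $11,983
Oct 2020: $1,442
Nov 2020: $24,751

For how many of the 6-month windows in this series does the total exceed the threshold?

5

Jan 2020–Jun 2020: $55,782 + $3,329 + $27,340 + $40,605 + $12,501 + $42,638 = $182,195 (over)
Feb 2020–Jul 2020: $3,329 + $27,340 + $40,605 + $12,501 + $42,638 + $2,726 = $129,139 (over)
Mar 2020–Aug 2020: $27,340 + $40,605 + $12,501 + $42,638 + $2,726 + $5,526 = $131,336 (over)
Apr 2020–Sep 2020: $40,605 + $12,501 + $42,638 + $2,726 + $5,526 + $11,983 = $115,979 (over)
May 2020–Oct 2020: $12,501 + $42,638 + $2,726 + $5,526 + $11,983 + $1,442 = $76,816 (under)
Jun 2020–Nov 2020: $42,638 + $2,726 + $5,526 + $11,983 + $1,442 + $24,751 = $89,066 (over)
5 windows exceed the threshold.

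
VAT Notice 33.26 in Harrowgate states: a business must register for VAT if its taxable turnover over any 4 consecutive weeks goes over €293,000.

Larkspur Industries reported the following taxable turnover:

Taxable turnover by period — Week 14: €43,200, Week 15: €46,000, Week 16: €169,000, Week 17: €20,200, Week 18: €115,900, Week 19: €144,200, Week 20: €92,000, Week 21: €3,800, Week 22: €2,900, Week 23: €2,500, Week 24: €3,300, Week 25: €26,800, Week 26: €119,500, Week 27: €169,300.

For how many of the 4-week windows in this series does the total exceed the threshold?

5

Week 14–Week 17: €43,200 + €46,000 + €169,000 + €20,200 = €278,400 (under)
Week 15–Week 18: €46,000 + €169,000 + €20,200 + €115,900 = €351,100 (over)
Week 16–Week 19: €169,000 + €20,200 + €115,900 + €144,200 = €449,300 (over)
Week 17–Week 20: €20,200 + €115,900 + €144,200 + €92,000 = €372,300 (over)
Week 18–Week 21: €115,900 + €144,200 + €92,000 + €3,800 = €355,900 (over)
Week 19–Week 22: €144,200 + €92,000 + €3,800 + €2,900 = €242,900 (under)
Week 20–Week 23: €92,000 + €3,800 + €2,900 + €2,500 = €101,200 (under)
Week 21–Week 24: €3,800 + €2,900 + €2,500 + €3,300 = €12,500 (under)
Week 22–Week 25: €2,900 + €2,500 + €3,300 + €26,800 = €35,500 (under)
Week 23–Week 26: €2,500 + €3,300 + €26,800 + €119,500 = €152,100 (under)
Week 24–Week 27: €3,300 + €26,800 + €119,500 + €169,300 = €318,900 (over)
5 windows exceed the threshold.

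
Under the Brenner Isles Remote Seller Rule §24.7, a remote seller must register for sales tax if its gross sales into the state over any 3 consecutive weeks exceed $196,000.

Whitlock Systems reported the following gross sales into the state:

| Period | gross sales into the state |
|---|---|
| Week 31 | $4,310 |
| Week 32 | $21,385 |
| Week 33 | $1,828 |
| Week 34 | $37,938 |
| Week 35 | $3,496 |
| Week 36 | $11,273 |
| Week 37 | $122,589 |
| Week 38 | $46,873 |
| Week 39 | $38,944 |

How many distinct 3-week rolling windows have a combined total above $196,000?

Week 31–Week 33: $4,310 + $21,385 + $1,828 = $27,523 (under)
Week 32–Week 34: $21,385 + $1,828 + $37,938 = $61,151 (under)
Week 33–Week 35: $1,828 + $37,938 + $3,496 = $43,262 (under)
Week 34–Week 36: $37,938 + $3,496 + $11,273 = $52,707 (under)
Week 35–Week 37: $3,496 + $11,273 + $122,589 = $137,358 (under)
Week 36–Week 38: $11,273 + $122,589 + $46,873 = $180,735 (under)
Week 37–Week 39: $122,589 + $46,873 + $38,944 = $208,406 (over)
1 window exceeds the threshold.

1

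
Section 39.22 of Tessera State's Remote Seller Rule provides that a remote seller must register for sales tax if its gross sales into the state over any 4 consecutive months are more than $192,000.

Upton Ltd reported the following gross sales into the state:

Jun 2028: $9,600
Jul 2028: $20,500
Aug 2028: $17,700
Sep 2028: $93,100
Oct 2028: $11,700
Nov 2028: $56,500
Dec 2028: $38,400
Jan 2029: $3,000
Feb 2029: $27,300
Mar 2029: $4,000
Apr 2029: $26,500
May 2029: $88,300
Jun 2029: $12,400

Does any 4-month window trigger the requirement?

Jun 2028–Sep 2028: $9,600 + $20,500 + $17,700 + $93,100 = $140,900 (under)
Jul 2028–Oct 2028: $20,500 + $17,700 + $93,100 + $11,700 = $143,000 (under)
Aug 2028–Nov 2028: $17,700 + $93,100 + $11,700 + $56,500 = $179,000 (under)
Sep 2028–Dec 2028: $93,100 + $11,700 + $56,500 + $38,400 = $199,700 (over)
Oct 2028–Jan 2029: $11,700 + $56,500 + $38,400 + $3,000 = $109,600 (under)
Nov 2028–Feb 2029: $56,500 + $38,400 + $3,000 + $27,300 = $125,200 (under)
Dec 2028–Mar 2029: $38,400 + $3,000 + $27,300 + $4,000 = $72,700 (under)
Jan 2029–Apr 2029: $3,000 + $27,300 + $4,000 + $26,500 = $60,800 (under)
Feb 2029–May 2029: $27,300 + $4,000 + $26,500 + $88,300 = $146,100 (under)
Mar 2029–Jun 2029: $4,000 + $26,500 + $88,300 + $12,400 = $131,200 (under)
At least one window exceeds $192,000.

Yes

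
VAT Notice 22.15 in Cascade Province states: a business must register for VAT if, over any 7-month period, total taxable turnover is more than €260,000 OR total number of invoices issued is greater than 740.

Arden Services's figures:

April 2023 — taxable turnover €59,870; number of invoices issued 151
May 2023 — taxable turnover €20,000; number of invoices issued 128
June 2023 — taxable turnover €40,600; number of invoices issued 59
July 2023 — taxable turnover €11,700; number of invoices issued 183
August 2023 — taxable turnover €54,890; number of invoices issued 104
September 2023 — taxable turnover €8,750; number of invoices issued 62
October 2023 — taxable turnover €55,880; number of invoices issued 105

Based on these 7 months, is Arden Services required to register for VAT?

Total taxable turnover: €59,870 + €20,000 + €40,600 + €11,700 + €54,890 + €8,750 + €55,880 = €251,690 (≤ €260,000).
Total number of invoices issued: 151 + 128 + 59 + 183 + 104 + 62 + 105 = 792 (> 740).
The test is 'or': at least one threshold is exceeded.

Yes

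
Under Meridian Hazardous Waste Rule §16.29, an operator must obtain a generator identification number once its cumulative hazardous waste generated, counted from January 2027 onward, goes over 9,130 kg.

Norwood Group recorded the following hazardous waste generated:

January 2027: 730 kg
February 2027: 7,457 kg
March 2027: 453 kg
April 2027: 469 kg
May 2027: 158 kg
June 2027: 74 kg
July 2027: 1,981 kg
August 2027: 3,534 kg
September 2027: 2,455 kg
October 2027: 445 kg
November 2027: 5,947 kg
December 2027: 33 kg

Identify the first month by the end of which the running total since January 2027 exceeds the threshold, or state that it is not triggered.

Through January 2027: 730 kg
Through February 2027: 8,187 kg
Through March 2027: 8,640 kg
Through April 2027: 9,109 kg
Through May 2027: 9,267 kg ← exceeds threshold

May 2027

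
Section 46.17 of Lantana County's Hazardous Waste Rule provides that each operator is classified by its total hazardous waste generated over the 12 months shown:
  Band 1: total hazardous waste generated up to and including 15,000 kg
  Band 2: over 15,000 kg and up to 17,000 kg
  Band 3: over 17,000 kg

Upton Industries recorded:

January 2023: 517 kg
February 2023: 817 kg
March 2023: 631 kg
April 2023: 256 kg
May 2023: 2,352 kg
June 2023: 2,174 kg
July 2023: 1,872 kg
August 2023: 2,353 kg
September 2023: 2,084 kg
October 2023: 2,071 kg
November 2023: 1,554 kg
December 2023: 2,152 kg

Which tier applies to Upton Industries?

Total hazardous waste generated: 517 kg + 817 kg + 631 kg + 256 kg + 2,352 kg + 2,174 kg + 1,872 kg + 2,353 kg + 2,084 kg + 2,071 kg + 1,554 kg + 2,152 kg = 18,833 kg.
18,833 kg > 17,000 kg, so Band 3 applies.

Band 3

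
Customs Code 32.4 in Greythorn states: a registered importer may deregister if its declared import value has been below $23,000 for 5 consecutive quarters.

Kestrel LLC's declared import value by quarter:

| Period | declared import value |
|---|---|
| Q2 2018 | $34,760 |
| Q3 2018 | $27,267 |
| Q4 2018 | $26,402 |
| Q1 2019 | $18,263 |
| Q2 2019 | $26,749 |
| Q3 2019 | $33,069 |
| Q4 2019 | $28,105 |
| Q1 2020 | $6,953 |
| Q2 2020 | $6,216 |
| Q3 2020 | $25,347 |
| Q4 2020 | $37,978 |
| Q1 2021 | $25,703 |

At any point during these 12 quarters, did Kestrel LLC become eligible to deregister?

Quarters below $23,000: Q1 2019, Q1 2020, Q2 2020.
Longest run of consecutive quarters below the threshold: 2.
2 < 5, so Kestrel LLC never became eligible.

No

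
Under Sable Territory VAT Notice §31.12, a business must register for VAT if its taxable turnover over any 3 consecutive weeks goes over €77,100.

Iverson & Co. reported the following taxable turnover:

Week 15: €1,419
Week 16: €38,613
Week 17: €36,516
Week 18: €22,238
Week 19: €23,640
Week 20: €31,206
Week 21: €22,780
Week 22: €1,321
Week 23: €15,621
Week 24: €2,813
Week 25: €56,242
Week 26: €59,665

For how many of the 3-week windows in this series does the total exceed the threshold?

4

Week 15–Week 17: €1,419 + €38,613 + €36,516 = €76,548 (under)
Week 16–Week 18: €38,613 + €36,516 + €22,238 = €97,367 (over)
Week 17–Week 19: €36,516 + €22,238 + €23,640 = €82,394 (over)
Week 18–Week 20: €22,238 + €23,640 + €31,206 = €77,084 (under)
Week 19–Week 21: €23,640 + €31,206 + €22,780 = €77,626 (over)
Week 20–Week 22: €31,206 + €22,780 + €1,321 = €55,307 (under)
Week 21–Week 23: €22,780 + €1,321 + €15,621 = €39,722 (under)
Week 22–Week 24: €1,321 + €15,621 + €2,813 = €19,755 (under)
Week 23–Week 25: €15,621 + €2,813 + €56,242 = €74,676 (under)
Week 24–Week 26: €2,813 + €56,242 + €59,665 = €118,720 (over)
4 windows exceed the threshold.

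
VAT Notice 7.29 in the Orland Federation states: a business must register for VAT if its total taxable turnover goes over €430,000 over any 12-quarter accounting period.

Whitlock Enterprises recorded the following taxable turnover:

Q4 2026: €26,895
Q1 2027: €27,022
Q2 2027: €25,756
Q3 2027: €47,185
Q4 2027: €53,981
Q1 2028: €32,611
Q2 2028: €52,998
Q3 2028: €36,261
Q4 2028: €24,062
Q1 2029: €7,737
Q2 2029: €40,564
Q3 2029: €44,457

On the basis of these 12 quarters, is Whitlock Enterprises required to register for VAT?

No

Total taxable turnover: €26,895 + €27,022 + €25,756 + €47,185 + €53,981 + €32,611 + €52,998 + €36,261 + €24,062 + €7,737 + €40,564 + €44,457 = €419,529.
€419,529 ≤ €430,000, so the threshold is not exceeded.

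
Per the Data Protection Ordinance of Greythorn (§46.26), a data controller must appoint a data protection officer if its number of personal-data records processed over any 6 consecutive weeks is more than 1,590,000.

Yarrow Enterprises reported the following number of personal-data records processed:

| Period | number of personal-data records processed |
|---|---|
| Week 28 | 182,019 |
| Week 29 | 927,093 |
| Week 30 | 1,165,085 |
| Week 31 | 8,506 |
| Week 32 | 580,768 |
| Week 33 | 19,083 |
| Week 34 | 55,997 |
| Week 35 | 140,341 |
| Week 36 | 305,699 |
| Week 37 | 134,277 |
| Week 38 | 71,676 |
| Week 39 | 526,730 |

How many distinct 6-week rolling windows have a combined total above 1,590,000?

Week 28–Week 33: 182,019 + 927,093 + 1,165,085 + 8,506 + 580,768 + 19,083 = 2,882,554 (over)
Week 29–Week 34: 927,093 + 1,165,085 + 8,506 + 580,768 + 19,083 + 55,997 = 2,756,532 (over)
Week 30–Week 35: 1,165,085 + 8,506 + 580,768 + 19,083 + 55,997 + 140,341 = 1,969,780 (over)
Week 31–Week 36: 8,506 + 580,768 + 19,083 + 55,997 + 140,341 + 305,699 = 1,110,394 (under)
Week 32–Week 37: 580,768 + 19,083 + 55,997 + 140,341 + 305,699 + 134,277 = 1,236,165 (under)
Week 33–Week 38: 19,083 + 55,997 + 140,341 + 305,699 + 134,277 + 71,676 = 727,073 (under)
Week 34–Week 39: 55,997 + 140,341 + 305,699 + 134,277 + 71,676 + 526,730 = 1,234,720 (under)
3 windows exceed the threshold.

3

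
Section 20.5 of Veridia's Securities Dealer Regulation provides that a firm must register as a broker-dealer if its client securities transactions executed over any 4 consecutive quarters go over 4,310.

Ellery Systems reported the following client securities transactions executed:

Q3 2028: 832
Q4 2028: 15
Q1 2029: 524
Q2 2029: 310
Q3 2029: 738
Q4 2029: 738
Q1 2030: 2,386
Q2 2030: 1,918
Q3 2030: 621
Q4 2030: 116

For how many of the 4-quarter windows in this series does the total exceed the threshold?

Q3 2028–Q2 2029: 832 + 15 + 524 + 310 = 1,681 (under)
Q4 2028–Q3 2029: 15 + 524 + 310 + 738 = 1,587 (under)
Q1 2029–Q4 2029: 524 + 310 + 738 + 738 = 2,310 (under)
Q2 2029–Q1 2030: 310 + 738 + 738 + 2,386 = 4,172 (under)
Q3 2029–Q2 2030: 738 + 738 + 2,386 + 1,918 = 5,780 (over)
Q4 2029–Q3 2030: 738 + 2,386 + 1,918 + 621 = 5,663 (over)
Q1 2030–Q4 2030: 2,386 + 1,918 + 621 + 116 = 5,041 (over)
3 windows exceed the threshold.

3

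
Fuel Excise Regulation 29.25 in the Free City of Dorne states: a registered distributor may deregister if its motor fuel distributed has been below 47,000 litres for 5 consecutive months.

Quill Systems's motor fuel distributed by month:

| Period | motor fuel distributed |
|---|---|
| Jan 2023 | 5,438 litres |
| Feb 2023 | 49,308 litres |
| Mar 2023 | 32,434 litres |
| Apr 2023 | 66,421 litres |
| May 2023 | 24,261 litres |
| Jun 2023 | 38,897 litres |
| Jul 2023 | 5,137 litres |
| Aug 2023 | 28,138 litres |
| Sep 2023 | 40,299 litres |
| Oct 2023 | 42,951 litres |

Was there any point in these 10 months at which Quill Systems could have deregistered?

Yes

Months below 47,000 litres: Jan 2023, Mar 2023, May 2023, Jun 2023, Jul 2023, Aug 2023, Sep 2023, Oct 2023.
Longest run of consecutive months below the threshold: 6.
6 ≥ 5, so Quill Systems became eligible.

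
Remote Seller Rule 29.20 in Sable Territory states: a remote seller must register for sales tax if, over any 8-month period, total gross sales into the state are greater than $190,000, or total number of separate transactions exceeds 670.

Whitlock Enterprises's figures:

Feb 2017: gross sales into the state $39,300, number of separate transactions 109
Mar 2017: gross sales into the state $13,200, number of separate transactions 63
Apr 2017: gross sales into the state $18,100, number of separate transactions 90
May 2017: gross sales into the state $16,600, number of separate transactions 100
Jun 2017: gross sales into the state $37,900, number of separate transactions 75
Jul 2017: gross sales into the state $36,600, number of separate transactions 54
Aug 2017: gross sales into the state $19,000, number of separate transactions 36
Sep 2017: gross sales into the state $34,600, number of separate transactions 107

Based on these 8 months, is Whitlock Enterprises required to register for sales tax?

Total gross sales into the state: $39,300 + $13,200 + $18,100 + $16,600 + $37,900 + $36,600 + $19,000 + $34,600 = $215,300 (> $190,000).
Total number of separate transactions: 109 + 63 + 90 + 100 + 75 + 54 + 36 + 107 = 634 (≤ 670).
The test is 'or': at least one threshold is exceeded.

Yes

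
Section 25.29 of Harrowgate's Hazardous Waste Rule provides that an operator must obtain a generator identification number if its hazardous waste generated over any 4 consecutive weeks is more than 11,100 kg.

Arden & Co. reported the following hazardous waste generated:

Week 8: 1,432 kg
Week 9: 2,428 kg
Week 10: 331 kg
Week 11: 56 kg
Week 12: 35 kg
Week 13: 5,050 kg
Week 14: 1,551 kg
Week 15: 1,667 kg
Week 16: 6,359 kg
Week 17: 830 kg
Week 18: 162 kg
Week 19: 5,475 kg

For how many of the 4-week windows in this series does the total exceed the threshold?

Week 8–Week 11: 1,432 kg + 2,428 kg + 331 kg + 56 kg = 4,247 kg (under)
Week 9–Week 12: 2,428 kg + 331 kg + 56 kg + 35 kg = 2,850 kg (under)
Week 10–Week 13: 331 kg + 56 kg + 35 kg + 5,050 kg = 5,472 kg (under)
Week 11–Week 14: 56 kg + 35 kg + 5,050 kg + 1,551 kg = 6,692 kg (under)
Week 12–Week 15: 35 kg + 5,050 kg + 1,551 kg + 1,667 kg = 8,303 kg (under)
Week 13–Week 16: 5,050 kg + 1,551 kg + 1,667 kg + 6,359 kg = 14,627 kg (over)
Week 14–Week 17: 1,551 kg + 1,667 kg + 6,359 kg + 830 kg = 10,407 kg (under)
Week 15–Week 18: 1,667 kg + 6,359 kg + 830 kg + 162 kg = 9,018 kg (under)
Week 16–Week 19: 6,359 kg + 830 kg + 162 kg + 5,475 kg = 12,826 kg (over)
2 windows exceed the threshold.

2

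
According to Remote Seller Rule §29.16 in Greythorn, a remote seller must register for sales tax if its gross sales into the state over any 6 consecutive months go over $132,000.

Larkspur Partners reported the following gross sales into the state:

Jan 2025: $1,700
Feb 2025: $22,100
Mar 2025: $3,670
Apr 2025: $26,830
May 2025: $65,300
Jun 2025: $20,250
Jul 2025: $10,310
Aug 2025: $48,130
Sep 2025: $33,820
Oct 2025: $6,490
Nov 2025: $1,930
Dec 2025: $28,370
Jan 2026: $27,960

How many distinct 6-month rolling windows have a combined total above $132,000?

6

Jan 2025–Jun 2025: $1,700 + $22,100 + $3,670 + $26,830 + $65,300 + $20,250 = $139,850 (over)
Feb 2025–Jul 2025: $22,100 + $3,670 + $26,830 + $65,300 + $20,250 + $10,310 = $148,460 (over)
Mar 2025–Aug 2025: $3,670 + $26,830 + $65,300 + $20,250 + $10,310 + $48,130 = $174,490 (over)
Apr 2025–Sep 2025: $26,830 + $65,300 + $20,250 + $10,310 + $48,130 + $33,820 = $204,640 (over)
May 2025–Oct 2025: $65,300 + $20,250 + $10,310 + $48,130 + $33,820 + $6,490 = $184,300 (over)
Jun 2025–Nov 2025: $20,250 + $10,310 + $48,130 + $33,820 + $6,490 + $1,930 = $120,930 (under)
Jul 2025–Dec 2025: $10,310 + $48,130 + $33,820 + $6,490 + $1,930 + $28,370 = $129,050 (under)
Aug 2025–Jan 2026: $48,130 + $33,820 + $6,490 + $1,930 + $28,370 + $27,960 = $146,700 (over)
6 windows exceed the threshold.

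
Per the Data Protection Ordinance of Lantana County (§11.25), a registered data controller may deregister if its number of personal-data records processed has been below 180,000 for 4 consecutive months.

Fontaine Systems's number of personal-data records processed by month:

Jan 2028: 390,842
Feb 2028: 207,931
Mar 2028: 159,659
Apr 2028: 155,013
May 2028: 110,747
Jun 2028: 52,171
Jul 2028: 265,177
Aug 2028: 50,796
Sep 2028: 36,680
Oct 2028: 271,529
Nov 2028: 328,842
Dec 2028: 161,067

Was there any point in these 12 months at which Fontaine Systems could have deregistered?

Yes

Months below 180,000: Mar 2028, Apr 2028, May 2028, Jun 2028, Aug 2028, Sep 2028, Dec 2028.
Longest run of consecutive months below the threshold: 4.
4 ≥ 4, so Fontaine Systems became eligible.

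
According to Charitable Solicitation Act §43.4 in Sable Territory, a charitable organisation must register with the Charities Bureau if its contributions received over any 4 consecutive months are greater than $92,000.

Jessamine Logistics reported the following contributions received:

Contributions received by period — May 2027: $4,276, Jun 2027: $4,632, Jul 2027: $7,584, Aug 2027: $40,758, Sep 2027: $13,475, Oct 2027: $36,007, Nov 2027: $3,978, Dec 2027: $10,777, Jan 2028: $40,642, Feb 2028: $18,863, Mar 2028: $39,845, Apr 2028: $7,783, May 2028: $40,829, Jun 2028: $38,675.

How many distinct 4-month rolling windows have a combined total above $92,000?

6

May 2027–Aug 2027: $4,276 + $4,632 + $7,584 + $40,758 = $57,250 (under)
Jun 2027–Sep 2027: $4,632 + $7,584 + $40,758 + $13,475 = $66,449 (under)
Jul 2027–Oct 2027: $7,584 + $40,758 + $13,475 + $36,007 = $97,824 (over)
Aug 2027–Nov 2027: $40,758 + $13,475 + $36,007 + $3,978 = $94,218 (over)
Sep 2027–Dec 2027: $13,475 + $36,007 + $3,978 + $10,777 = $64,237 (under)
Oct 2027–Jan 2028: $36,007 + $3,978 + $10,777 + $40,642 = $91,404 (under)
Nov 2027–Feb 2028: $3,978 + $10,777 + $40,642 + $18,863 = $74,260 (under)
Dec 2027–Mar 2028: $10,777 + $40,642 + $18,863 + $39,845 = $110,127 (over)
Jan 2028–Apr 2028: $40,642 + $18,863 + $39,845 + $7,783 = $107,133 (over)
Feb 2028–May 2028: $18,863 + $39,845 + $7,783 + $40,829 = $107,320 (over)
Mar 2028–Jun 2028: $39,845 + $7,783 + $40,829 + $38,675 = $127,132 (over)
6 windows exceed the threshold.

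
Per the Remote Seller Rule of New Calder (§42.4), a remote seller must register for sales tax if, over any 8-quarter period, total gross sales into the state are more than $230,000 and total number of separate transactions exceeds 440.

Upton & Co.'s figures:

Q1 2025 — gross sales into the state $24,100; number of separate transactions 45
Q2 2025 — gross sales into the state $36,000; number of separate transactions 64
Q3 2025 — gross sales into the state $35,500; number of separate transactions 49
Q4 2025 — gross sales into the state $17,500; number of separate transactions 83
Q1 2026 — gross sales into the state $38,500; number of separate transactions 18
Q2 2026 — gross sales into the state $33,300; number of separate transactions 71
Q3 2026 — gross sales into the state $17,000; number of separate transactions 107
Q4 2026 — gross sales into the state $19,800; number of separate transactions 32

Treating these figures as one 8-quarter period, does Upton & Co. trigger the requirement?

Total gross sales into the state: $24,100 + $36,000 + $35,500 + $17,500 + $38,500 + $33,300 + $17,000 + $19,800 = $221,700 (≤ $230,000).
Total number of separate transactions: 45 + 64 + 49 + 83 + 18 + 71 + 107 + 32 = 469 (> 440).
The test is 'and': the rule requires both, and at least one is not exceeded.

No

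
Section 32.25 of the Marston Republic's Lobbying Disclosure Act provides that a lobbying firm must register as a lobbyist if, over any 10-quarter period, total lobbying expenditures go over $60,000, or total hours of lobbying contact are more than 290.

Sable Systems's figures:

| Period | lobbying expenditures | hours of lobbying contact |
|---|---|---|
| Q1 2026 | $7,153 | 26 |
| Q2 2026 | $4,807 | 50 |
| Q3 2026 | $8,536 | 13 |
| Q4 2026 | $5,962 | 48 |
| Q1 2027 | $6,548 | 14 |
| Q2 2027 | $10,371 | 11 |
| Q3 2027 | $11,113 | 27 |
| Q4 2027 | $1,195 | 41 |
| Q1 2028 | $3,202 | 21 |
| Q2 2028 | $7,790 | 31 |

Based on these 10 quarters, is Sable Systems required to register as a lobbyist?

Total lobbying expenditures: $7,153 + $4,807 + $8,536 + $5,962 + $6,548 + $10,371 + $11,113 + $1,195 + $3,202 + $7,790 = $66,677 (> $60,000).
Total hours of lobbying contact: 26 + 50 + 13 + 48 + 14 + 11 + 27 + 41 + 21 + 31 = 282 (≤ 290).
The test is 'or': at least one threshold is exceeded.

Yes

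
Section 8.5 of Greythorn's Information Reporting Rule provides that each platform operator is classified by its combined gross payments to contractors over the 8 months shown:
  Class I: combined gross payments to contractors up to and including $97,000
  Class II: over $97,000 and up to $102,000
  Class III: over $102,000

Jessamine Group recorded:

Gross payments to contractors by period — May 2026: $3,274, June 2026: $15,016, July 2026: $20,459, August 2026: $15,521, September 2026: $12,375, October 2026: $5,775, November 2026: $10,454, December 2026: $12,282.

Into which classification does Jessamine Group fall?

Class I

Combined gross payments to contractors: $3,274 + $15,016 + $20,459 + $15,521 + $12,375 + $5,775 + $10,454 + $12,282 = $95,156.
$95,156 ≤ $97,000, so Class I applies.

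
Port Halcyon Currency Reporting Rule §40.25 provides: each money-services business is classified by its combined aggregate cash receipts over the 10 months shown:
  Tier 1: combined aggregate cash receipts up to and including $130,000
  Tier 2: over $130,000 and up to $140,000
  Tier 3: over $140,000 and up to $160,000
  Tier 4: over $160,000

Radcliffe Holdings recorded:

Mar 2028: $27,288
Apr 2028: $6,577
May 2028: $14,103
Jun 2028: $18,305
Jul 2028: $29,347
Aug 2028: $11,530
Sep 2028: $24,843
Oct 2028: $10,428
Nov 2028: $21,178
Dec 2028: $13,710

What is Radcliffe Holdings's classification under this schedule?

Combined aggregate cash receipts: $27,288 + $6,577 + $14,103 + $18,305 + $29,347 + $11,530 + $24,843 + $10,428 + $21,178 + $13,710 = $177,309.
$177,309 > $160,000, so Tier 4 applies.

Tier 4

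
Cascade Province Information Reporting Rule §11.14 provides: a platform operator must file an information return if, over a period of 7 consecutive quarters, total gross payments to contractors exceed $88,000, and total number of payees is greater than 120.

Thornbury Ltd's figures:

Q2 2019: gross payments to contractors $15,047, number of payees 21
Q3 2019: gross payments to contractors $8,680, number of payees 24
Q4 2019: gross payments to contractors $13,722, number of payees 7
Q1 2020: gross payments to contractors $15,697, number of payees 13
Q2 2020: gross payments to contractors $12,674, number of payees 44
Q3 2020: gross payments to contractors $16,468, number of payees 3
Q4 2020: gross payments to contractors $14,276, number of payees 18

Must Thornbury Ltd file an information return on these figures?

Total gross payments to contractors: $15,047 + $8,680 + $13,722 + $15,697 + $12,674 + $16,468 + $14,276 = $96,564 (> $88,000).
Total number of payees: 21 + 24 + 7 + 13 + 44 + 3 + 18 = 130 (> 120).
The test is 'and': both thresholds are exceeded.

Yes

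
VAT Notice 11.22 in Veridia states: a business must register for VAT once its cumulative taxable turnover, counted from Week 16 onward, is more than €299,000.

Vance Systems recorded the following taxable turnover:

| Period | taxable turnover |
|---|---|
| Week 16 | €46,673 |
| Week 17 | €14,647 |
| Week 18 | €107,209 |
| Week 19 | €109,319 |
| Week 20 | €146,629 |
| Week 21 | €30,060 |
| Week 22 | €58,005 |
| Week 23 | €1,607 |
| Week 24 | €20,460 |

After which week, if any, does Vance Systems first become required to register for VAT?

Week 20

Through Week 16: €46,673
Through Week 17: €61,320
Through Week 18: €168,529
Through Week 19: €277,848
Through Week 20: €424,477 ← exceeds threshold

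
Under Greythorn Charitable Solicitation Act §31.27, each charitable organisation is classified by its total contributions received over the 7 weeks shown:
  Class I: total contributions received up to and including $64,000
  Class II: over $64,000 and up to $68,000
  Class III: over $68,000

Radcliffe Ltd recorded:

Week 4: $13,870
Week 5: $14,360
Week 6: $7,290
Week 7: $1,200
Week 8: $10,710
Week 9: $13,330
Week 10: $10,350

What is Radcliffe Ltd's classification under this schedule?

Total contributions received: $13,870 + $14,360 + $7,290 + $1,200 + $10,710 + $13,330 + $10,350 = $71,110.
$71,110 > $68,000, so Class III applies.

Class III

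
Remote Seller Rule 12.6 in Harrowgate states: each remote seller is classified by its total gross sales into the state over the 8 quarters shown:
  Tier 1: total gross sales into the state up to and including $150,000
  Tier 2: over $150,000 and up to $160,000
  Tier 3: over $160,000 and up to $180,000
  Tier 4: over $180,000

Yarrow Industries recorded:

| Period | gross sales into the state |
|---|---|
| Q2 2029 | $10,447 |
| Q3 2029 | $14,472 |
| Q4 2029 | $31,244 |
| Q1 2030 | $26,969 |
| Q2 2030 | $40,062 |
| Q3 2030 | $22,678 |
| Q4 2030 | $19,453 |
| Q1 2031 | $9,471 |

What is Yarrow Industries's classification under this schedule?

Total gross sales into the state: $10,447 + $14,472 + $31,244 + $26,969 + $40,062 + $22,678 + $19,453 + $9,471 = $174,796.
$160,000 < $174,796 ≤ $180,000, so Tier 3 applies.

Tier 3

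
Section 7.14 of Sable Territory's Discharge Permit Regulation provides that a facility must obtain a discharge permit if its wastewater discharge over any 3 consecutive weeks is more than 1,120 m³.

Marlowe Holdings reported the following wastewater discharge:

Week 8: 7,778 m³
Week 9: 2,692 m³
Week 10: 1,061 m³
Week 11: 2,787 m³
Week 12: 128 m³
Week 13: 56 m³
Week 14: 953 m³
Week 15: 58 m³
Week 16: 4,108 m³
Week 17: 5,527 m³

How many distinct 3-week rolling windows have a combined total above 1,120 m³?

7

Week 8–Week 10: 7,778 m³ + 2,692 m³ + 1,061 m³ = 11,531 m³ (over)
Week 9–Week 11: 2,692 m³ + 1,061 m³ + 2,787 m³ = 6,540 m³ (over)
Week 10–Week 12: 1,061 m³ + 2,787 m³ + 128 m³ = 3,976 m³ (over)
Week 11–Week 13: 2,787 m³ + 128 m³ + 56 m³ = 2,971 m³ (over)
Week 12–Week 14: 128 m³ + 56 m³ + 953 m³ = 1,137 m³ (over)
Week 13–Week 15: 56 m³ + 953 m³ + 58 m³ = 1,067 m³ (under)
Week 14–Week 16: 953 m³ + 58 m³ + 4,108 m³ = 5,119 m³ (over)
Week 15–Week 17: 58 m³ + 4,108 m³ + 5,527 m³ = 9,693 m³ (over)
7 windows exceed the threshold.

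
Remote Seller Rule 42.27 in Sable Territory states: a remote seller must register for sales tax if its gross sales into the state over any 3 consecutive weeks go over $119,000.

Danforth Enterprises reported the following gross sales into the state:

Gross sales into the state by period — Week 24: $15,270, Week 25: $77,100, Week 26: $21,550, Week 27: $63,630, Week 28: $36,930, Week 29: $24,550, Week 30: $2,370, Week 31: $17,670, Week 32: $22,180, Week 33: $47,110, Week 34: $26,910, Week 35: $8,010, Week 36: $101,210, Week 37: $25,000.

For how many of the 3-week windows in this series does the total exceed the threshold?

5

Week 24–Week 26: $15,270 + $77,100 + $21,550 = $113,920 (under)
Week 25–Week 27: $77,100 + $21,550 + $63,630 = $162,280 (over)
Week 26–Week 28: $21,550 + $63,630 + $36,930 = $122,110 (over)
Week 27–Week 29: $63,630 + $36,930 + $24,550 = $125,110 (over)
Week 28–Week 30: $36,930 + $24,550 + $2,370 = $63,850 (under)
Week 29–Week 31: $24,550 + $2,370 + $17,670 = $44,590 (under)
Week 30–Week 32: $2,370 + $17,670 + $22,180 = $42,220 (under)
Week 31–Week 33: $17,670 + $22,180 + $47,110 = $86,960 (under)
Week 32–Week 34: $22,180 + $47,110 + $26,910 = $96,200 (under)
Week 33–Week 35: $47,110 + $26,910 + $8,010 = $82,030 (under)
Week 34–Week 36: $26,910 + $8,010 + $101,210 = $136,130 (over)
Week 35–Week 37: $8,010 + $101,210 + $25,000 = $134,220 (over)
5 windows exceed the threshold.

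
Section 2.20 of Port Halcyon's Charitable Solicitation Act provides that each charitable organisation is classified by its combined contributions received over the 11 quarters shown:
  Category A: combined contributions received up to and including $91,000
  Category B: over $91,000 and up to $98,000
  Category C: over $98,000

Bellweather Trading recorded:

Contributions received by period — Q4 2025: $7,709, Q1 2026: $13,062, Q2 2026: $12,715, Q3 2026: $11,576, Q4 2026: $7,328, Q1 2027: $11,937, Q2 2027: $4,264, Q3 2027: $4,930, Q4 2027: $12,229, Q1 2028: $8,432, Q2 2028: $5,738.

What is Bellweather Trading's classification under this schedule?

Category C

Combined contributions received: $7,709 + $13,062 + $12,715 + $11,576 + $7,328 + $11,937 + $4,264 + $4,930 + $12,229 + $8,432 + $5,738 = $99,920.
$99,920 > $98,000, so Category C applies.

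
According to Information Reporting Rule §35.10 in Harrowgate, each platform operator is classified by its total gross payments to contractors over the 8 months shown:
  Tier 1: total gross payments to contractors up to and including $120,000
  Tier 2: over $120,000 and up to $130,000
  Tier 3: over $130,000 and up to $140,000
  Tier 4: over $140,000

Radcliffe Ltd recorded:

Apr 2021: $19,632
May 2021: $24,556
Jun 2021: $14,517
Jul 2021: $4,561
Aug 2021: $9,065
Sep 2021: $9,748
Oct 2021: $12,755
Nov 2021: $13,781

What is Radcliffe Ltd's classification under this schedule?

Total gross payments to contractors: $19,632 + $24,556 + $14,517 + $4,561 + $9,065 + $9,748 + $12,755 + $13,781 = $108,615.
$108,615 ≤ $120,000, so Tier 1 applies.

Tier 1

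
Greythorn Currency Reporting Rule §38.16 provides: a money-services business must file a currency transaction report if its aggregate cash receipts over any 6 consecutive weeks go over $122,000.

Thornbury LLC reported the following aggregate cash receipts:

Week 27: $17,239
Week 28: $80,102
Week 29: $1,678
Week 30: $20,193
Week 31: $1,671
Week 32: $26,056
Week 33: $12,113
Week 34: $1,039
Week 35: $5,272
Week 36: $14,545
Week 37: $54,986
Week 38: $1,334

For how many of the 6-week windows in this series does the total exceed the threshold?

Week 27–Week 32: $17,239 + $80,102 + $1,678 + $20,193 + $1,671 + $26,056 = $146,939 (over)
Week 28–Week 33: $80,102 + $1,678 + $20,193 + $1,671 + $26,056 + $12,113 = $141,813 (over)
Week 29–Week 34: $1,678 + $20,193 + $1,671 + $26,056 + $12,113 + $1,039 = $62,750 (under)
Week 30–Week 35: $20,193 + $1,671 + $26,056 + $12,113 + $1,039 + $5,272 = $66,344 (under)
Week 31–Week 36: $1,671 + $26,056 + $12,113 + $1,039 + $5,272 + $14,545 = $60,696 (under)
Week 32–Week 37: $26,056 + $12,113 + $1,039 + $5,272 + $14,545 + $54,986 = $114,011 (under)
Week 33–Week 38: $12,113 + $1,039 + $5,272 + $14,545 + $54,986 + $1,334 = $89,289 (under)
2 windows exceed the threshold.

2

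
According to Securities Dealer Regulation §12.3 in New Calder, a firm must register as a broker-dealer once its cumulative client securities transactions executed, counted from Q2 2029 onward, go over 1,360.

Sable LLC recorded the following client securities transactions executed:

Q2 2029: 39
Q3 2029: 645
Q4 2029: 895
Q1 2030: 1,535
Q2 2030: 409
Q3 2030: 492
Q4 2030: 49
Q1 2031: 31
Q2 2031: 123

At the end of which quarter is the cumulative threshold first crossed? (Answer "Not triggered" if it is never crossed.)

Q4 2029

Through Q2 2029: 39
Through Q3 2029: 684
Through Q4 2029: 1,579 ← exceeds threshold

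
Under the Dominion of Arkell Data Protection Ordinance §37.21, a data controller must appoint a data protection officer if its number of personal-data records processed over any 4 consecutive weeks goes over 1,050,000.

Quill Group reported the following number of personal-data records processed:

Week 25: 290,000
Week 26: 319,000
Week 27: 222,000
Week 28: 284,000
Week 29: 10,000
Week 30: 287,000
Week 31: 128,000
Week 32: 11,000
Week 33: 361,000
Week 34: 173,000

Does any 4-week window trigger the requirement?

Week 25–Week 28: 290,000 + 319,000 + 222,000 + 284,000 = 1,115,000 (over)
Week 26–Week 29: 319,000 + 222,000 + 284,000 + 10,000 = 835,000 (under)
Week 27–Week 30: 222,000 + 284,000 + 10,000 + 287,000 = 803,000 (under)
Week 28–Week 31: 284,000 + 10,000 + 287,000 + 128,000 = 709,000 (under)
Week 29–Week 32: 10,000 + 287,000 + 128,000 + 11,000 = 436,000 (under)
Week 30–Week 33: 287,000 + 128,000 + 11,000 + 361,000 = 787,000 (under)
Week 31–Week 34: 128,000 + 11,000 + 361,000 + 173,000 = 673,000 (under)
At least one window exceeds 1,050,000.

Yes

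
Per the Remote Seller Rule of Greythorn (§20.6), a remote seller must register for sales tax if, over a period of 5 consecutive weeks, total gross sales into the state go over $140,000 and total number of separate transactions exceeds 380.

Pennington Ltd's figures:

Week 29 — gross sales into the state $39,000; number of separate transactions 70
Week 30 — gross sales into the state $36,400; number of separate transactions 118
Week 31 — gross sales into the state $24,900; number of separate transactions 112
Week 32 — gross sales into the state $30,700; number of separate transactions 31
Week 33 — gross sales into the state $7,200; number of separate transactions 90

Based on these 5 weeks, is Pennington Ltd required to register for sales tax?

No

Total gross sales into the state: $39,000 + $36,400 + $24,900 + $30,700 + $7,200 = $138,200 (≤ $140,000).
Total number of separate transactions: 70 + 118 + 112 + 31 + 90 = 421 (> 380).
The test is 'and': the rule requires both, and at least one is not exceeded.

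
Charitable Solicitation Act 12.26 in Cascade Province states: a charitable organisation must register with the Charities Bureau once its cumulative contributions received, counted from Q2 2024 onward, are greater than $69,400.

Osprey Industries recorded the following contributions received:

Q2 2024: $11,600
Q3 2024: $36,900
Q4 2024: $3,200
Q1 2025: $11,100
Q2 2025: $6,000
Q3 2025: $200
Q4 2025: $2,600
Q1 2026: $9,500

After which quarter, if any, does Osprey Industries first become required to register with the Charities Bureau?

Q4 2025

Through Q2 2024: $11,600
Through Q3 2024: $48,500
Through Q4 2024: $51,700
Through Q1 2025: $62,800
Through Q2 2025: $68,800
Through Q3 2025: $69,000
Through Q4 2025: $71,600 ← exceeds threshold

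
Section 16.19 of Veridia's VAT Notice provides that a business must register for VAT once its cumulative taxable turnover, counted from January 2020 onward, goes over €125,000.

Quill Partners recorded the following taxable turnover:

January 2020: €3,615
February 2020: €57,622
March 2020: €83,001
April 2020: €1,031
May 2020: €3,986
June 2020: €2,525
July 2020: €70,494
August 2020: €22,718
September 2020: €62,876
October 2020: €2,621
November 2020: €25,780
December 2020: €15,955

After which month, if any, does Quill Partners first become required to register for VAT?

Through January 2020: €3,615
Through February 2020: €61,237
Through March 2020: €144,238 ← exceeds threshold

March 2020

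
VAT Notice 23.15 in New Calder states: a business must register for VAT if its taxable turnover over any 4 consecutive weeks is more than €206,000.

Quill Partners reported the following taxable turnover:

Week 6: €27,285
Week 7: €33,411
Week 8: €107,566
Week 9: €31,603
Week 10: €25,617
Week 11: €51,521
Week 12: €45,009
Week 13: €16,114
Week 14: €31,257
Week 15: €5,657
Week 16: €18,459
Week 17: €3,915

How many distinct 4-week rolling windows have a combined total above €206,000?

Week 6–Week 9: €27,285 + €33,411 + €107,566 + €31,603 = €199,865 (under)
Week 7–Week 10: €33,411 + €107,566 + €31,603 + €25,617 = €198,197 (under)
Week 8–Week 11: €107,566 + €31,603 + €25,617 + €51,521 = €216,307 (over)
Week 9–Week 12: €31,603 + €25,617 + €51,521 + €45,009 = €153,750 (under)
Week 10–Week 13: €25,617 + €51,521 + €45,009 + €16,114 = €138,261 (under)
Week 11–Week 14: €51,521 + €45,009 + €16,114 + €31,257 = €143,901 (under)
Week 12–Week 15: €45,009 + €16,114 + €31,257 + €5,657 = €98,037 (under)
Week 13–Week 16: €16,114 + €31,257 + €5,657 + €18,459 = €71,487 (under)
Week 14–Week 17: €31,257 + €5,657 + €18,459 + €3,915 = €59,288 (under)
1 window exceeds the threshold.

1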